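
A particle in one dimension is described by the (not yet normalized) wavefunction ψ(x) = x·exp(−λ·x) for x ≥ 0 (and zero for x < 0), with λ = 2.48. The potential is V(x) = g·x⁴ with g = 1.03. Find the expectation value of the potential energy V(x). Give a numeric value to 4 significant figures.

⟨V⟩ = ∫ V(x)·|ψ|² dx / ∫|ψ|² dx.
Every integrand reduces to terms xʲ·e^(−2λx) on [0, ∞); use ∫₀^∞ xʲ·e^(−2λx) dx = j!/(2λ)^(j+1).
State is unnormalized: ∫|ψ|² dx = 0.016390, and ∫ψ*·V(x)·ψ dx = 0.010041, so ⟨V⟩ = 0.010041 / 0.016390.
⟨V⟩ = 0.61265.

0.6127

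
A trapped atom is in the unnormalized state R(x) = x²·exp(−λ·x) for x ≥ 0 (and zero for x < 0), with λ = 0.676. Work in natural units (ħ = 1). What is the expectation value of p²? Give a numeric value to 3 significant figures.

p² R = −ħ² d²R/dx²; ⟨p²⟩ = −ħ² ∫ R*·R'' dx / ∫|R|² dx.
Differentiate x²·exp(−λ·x) with the product rule; every integrand then reduces to terms xʲ·e^(−2λx) on [0, ∞), with ∫₀^∞ xʲ·e^(−2λx) dx = j!/(2λ)^(j+1).
State is unnormalized: ∫|R|² dx = 5.3129, and ∫R*·(−ħ² R'') dx = 0.80928, so ⟨p²⟩ = 0.80928 / 5.3129.
⟨p²⟩ = 0.15233.

0.152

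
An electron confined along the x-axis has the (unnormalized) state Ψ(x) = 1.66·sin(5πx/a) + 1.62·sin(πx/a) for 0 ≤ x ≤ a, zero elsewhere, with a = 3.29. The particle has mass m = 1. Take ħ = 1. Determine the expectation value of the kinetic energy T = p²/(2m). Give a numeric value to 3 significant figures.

6.06

T = −(ħ²/2m) d²/dx², so ⟨T⟩ = −(ħ²/2m) ∫ Ψ*·Ψ'' dx / ∫|Ψ|² dx; with m = 1.
d²/dx² sin(jπx/a) = −(jπ/a)²·sin(jπx/a); on 0 ≤ x ≤ a, ∫sin²(jπx/a) dx = a/2 and ∫sin(jπx/a)·sin(lπx/a) dx = 0 for j ≠ l, so only diagonal terms survive in ∫|Ψ|² and ∫Ψ·Ψ″; ∫Ψ·Ψ′ dx = [Ψ²/2] between the walls = 0.
State is unnormalized: ∫|Ψ|² dx = 8.8501, and ∫Ψ*·(−ħ²/2m · Ψ'') dx = 53.634, so ⟨T⟩ = 53.634 / 8.8501.
⟨T⟩ = 6.0602.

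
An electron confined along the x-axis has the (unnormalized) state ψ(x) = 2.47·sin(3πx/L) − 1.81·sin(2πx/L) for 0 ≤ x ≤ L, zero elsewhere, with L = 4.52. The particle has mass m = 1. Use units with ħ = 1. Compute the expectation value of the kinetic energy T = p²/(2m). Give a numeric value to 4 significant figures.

T = −(ħ²/2m) d²/dx², so ⟨T⟩ = −(ħ²/2m) ∫ ψ*·ψ'' dx / ∫|ψ|² dx; with m = 1.
d²/dx² sin(jπx/L) = −(jπ/L)²·sin(jπx/L); on 0 ≤ x ≤ L, ∫sin²(jπx/L) dx = L/2 and ∫sin(jπx/L)·sin(lπx/L) dx = 0 for j ≠ l, so only diagonal terms survive in ∫|ψ|² and ∫ψ·ψ″; ∫ψ·ψ′ dx = [ψ²/2] between the walls = 0.
State is unnormalized: ∫|ψ|² dx = 21.192, and ∫ψ*·(−ħ²/2m · ψ'') dx = 37.127, so ⟨T⟩ = 37.127 / 21.192.
⟨T⟩ = 1.7519.

1.752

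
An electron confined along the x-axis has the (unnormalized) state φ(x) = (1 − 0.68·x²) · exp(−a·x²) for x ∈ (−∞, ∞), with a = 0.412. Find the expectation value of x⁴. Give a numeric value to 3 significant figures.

4.56

⟨x⁴⟩ = ∫ x⁴·|φ|² dx / ∫|φ|² dx (integrals over the domain).
Expand each integrand as polynomial × e^(−2ax²) and use ∫x^(2j)·e^(−2ax²) dx = (2j−1)!!/(4a)^j · √(π/(2a)), odd powers → 0; here √(π/(2a)) = 1.9526.
State is unnormalized: ∫|φ|² dx = 1.3386, and ∫φ*·x⁴·φ dx = 6.1098, so ⟨x⁴⟩ = 6.1098 / 1.3386.
⟨x⁴⟩ = 4.5645.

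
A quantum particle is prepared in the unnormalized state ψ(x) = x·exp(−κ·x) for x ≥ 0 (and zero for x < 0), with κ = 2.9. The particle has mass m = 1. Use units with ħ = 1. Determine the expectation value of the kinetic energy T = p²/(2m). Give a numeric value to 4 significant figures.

T = −(ħ²/2m) d²/dx², so ⟨T⟩ = −(ħ²/2m) ∫ ψ*·ψ'' dx / ∫|ψ|² dx; with m = 1.
Differentiate x·exp(−κ·x) with the product rule; every integrand then reduces to terms xʲ·e^(−2κx) on [0, ∞), with ∫₀^∞ xʲ·e^(−2κx) dx = j!/(2κ)^(j+1).
State is unnormalized: ∫|ψ|² dx = 0.010251, and ∫ψ*·(−ħ²/2m · ψ'') dx = 0.043103, so ⟨T⟩ = 0.043103 / 0.010251.
⟨T⟩ = 4.2050.

4.205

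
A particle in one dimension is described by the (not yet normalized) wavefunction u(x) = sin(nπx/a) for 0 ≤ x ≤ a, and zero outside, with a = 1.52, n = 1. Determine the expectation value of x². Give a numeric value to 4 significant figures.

⟨x²⟩ = ∫ x²·|u|² dx / ∫|u|² dx (integrals over the domain).
With sin²θ = (1 − cos2θ)/2 on 0 ≤ x ≤ a: ∫sin²(nπx/a) dx = a/2, ∫x·sin²(nπx/a) dx = a²/4, ∫x²·sin²(nπx/a) dx = a³·(1/6 − 1/(4n²π²)); higher powers xᵏ the same way, integrating xᵏ·cos(2nπx/a) by parts.
State is unnormalized: ∫|u|² dx = 0.76000, and ∫u*·x²·u dx = 0.49635, so ⟨x²⟩ = 0.49635 / 0.76000.
⟨x²⟩ = 0.65309.

0.6531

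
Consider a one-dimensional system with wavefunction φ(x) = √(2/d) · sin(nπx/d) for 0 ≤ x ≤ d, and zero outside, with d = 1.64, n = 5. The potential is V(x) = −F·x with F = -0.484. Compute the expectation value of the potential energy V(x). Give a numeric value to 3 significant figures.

⟨V⟩ = ∫ V(x)·|φ|² dx.
With sin²θ = (1 − cos2θ)/2 on 0 ≤ x ≤ d: ∫sin²(nπx/d) dx = d/2, ∫x·sin²(nπx/d) dx = d²/4, ∫x²·sin²(nπx/d) dx = d³·(1/6 − 1/(4n²π²)); higher powers xᵏ the same way, integrating xᵏ·cos(2nπx/d) by parts.
⟨V⟩ = 0.39688.

0.397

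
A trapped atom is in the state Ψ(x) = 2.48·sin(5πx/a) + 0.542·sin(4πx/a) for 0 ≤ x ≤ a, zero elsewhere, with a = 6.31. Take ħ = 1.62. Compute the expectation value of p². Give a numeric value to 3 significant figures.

16.0

p² Ψ = −ħ² d²Ψ/dx²; ⟨p²⟩ = −ħ² ∫ Ψ*·Ψ'' dx / ∫|Ψ|² dx.
d²/dx² sin(jπx/a) = −(jπ/a)²·sin(jπx/a); on 0 ≤ x ≤ a, ∫sin²(jπx/a) dx = a/2 and ∫sin(jπx/a)·sin(lπx/a) dx = 0 for j ≠ l, so only diagonal terms survive in ∫|Ψ|² and ∫Ψ·Ψ″; ∫Ψ·Ψ′ dx = [Ψ²/2] between the walls = 0.
State is unnormalized: ∫|Ψ|² dx = 20.331, and ∫Ψ*·(−ħ² Ψ'') dx = 325.23, so ⟨p²⟩ = 325.23 / 20.331.
⟨p²⟩ = 15.996.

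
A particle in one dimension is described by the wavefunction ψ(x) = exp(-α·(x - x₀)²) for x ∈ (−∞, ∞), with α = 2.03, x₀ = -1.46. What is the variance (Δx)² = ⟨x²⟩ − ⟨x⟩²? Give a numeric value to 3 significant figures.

0.123

Compute ⟨x⟩ and ⟨x²⟩ separately, then (Δx)² = ⟨x²⟩ − ⟨x⟩².
Gaussian moments (u = x − x₀): ∫u^(2j)·e^(−2αu²) du = (2j−1)!!/(4α)^j · √(π/(2α)), odd powers integrate to 0; here √(π/(2α)) = 0.87965.
Normalization: ∫|ψ|² dx = 0.87965.
⟨x⟩ = -1.4600 and ⟨x²⟩ = 2.2548.
(Δx)² = 2.2548 − (-1.4600)² = 0.12315.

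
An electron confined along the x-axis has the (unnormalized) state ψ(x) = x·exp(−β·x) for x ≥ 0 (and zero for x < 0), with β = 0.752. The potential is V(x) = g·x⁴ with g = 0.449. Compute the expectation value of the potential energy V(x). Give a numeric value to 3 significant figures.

⟨V⟩ = ∫ V(x)·|ψ|² dx / ∫|ψ|² dx.
Every integrand reduces to terms xʲ·e^(−2βx) on [0, ∞); use ∫₀^∞ xʲ·e^(−2βx) dx = j!/(2β)^(j+1).
State is unnormalized: ∫|ψ|² dx = 0.58788, and ∫ψ*·V(x)·ψ dx = 18.571, so ⟨V⟩ = 18.571 / 0.58788.
⟨V⟩ = 31.591.

31.6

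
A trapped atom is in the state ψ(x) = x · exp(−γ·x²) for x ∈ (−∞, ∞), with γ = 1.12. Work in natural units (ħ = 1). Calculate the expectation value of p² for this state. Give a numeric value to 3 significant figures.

3.36

p² ψ = −ħ² d²ψ/dx²; ⟨p²⟩ = −ħ² ∫ ψ*·ψ'' dx / ∫|ψ|² dx.
Expand each integrand as polynomial × e^(−2γx²) and use ∫x^(2j)·e^(−2γx²) dx = (2j−1)!!/(4γ)^j · √(π/(2γ)), odd powers → 0; here √(π/(2γ)) = 1.1843. Differentiate with the product rule, d/dx e^(−γx²) = −2γx·e^(−γx²).
State is unnormalized: ∫|ψ|² dx = 0.26435, and ∫ψ*·(−ħ² ψ'') dx = 0.88820, so ⟨p²⟩ = 0.88820 / 0.26435.
⟨p²⟩ = 3.3600.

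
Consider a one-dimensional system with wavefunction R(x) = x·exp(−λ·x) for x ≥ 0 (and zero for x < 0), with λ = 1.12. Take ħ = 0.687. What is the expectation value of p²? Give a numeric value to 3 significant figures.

p² R = −ħ² d²R/dx²; ⟨p²⟩ = −ħ² ∫ R*·R'' dx / ∫|R|² dx.
Differentiate x·exp(−λ·x) with the product rule; every integrand then reduces to terms xʲ·e^(−2λx) on [0, ∞), with ∫₀^∞ xʲ·e^(−2λx) dx = j!/(2λ)^(j+1).
State is unnormalized: ∫|R|² dx = 0.17795, and ∫R*·(−ħ² R'') dx = 0.10535, so ⟨p²⟩ = 0.10535 / 0.17795.
⟨p²⟩ = 0.59204.

0.592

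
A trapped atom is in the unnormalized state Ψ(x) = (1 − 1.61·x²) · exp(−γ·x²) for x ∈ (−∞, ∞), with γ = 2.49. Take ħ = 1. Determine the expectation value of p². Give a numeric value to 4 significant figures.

p² Ψ = −ħ² d²Ψ/dx²; ⟨p²⟩ = −ħ² ∫ Ψ*·Ψ'' dx / ∫|Ψ|² dx.
Expand each integrand as polynomial × e^(−2γx²) and use ∫x^(2j)·e^(−2γx²) dx = (2j−1)!!/(4γ)^j · √(π/(2γ)), odd powers → 0; here √(π/(2γ)) = 0.79426. Differentiate with the product rule, d/dx e^(−γx²) = −2γx·e^(−γx²).
State is unnormalized: ∫|Ψ|² dx = 0.59974, and ∫Ψ*·(−ħ² Ψ'') dx = 2.9788, so ⟨p²⟩ = 2.9788 / 0.59974.
⟨p²⟩ = 4.9668.

4.967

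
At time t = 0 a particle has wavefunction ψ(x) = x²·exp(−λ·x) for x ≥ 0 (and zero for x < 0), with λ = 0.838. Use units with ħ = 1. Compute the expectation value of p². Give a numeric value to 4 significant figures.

0.2341

p² ψ = −ħ² d²ψ/dx²; ⟨p²⟩ = −ħ² ∫ ψ*·ψ'' dx / ∫|ψ|² dx.
Differentiate x²·exp(−λ·x) with the product rule; every integrand then reduces to terms xʲ·e^(−2λx) on [0, ∞), with ∫₀^∞ xʲ·e^(−2λx) dx = j!/(2λ)^(j+1).
State is unnormalized: ∫|ψ|² dx = 1.8149, and ∫ψ*·(−ħ² ψ'') dx = 0.42482, so ⟨p²⟩ = 0.42482 / 1.8149.
⟨p²⟩ = 0.23408.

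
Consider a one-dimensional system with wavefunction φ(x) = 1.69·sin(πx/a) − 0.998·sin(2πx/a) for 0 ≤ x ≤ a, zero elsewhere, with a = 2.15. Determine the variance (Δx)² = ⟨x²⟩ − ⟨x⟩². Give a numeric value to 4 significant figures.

Compute ⟨x⟩ and ⟨x²⟩ separately, then (Δx)² = ⟨x²⟩ − ⟨x⟩².
On 0 ≤ x ≤ a (j ≠ l): ∫sin²(jπx/a) dx = a/2, ∫sin(jπx/a)·sin(lπx/a) dx = 0; diagonal moments ∫x·sin²(jπx/a) dx = a²/4, ∫x²·sin²(jπx/a) dx = a³·(1/6 − 1/(4j²π²)); cross terms ∫x·sin(jπx/a)·sin(lπx/a) dx = 0 for j + l even and −4jla²/(π²(j² − l²)²) for j + l odd, ∫x²·sin(jπx/a)·sin(lπx/a) dx = (−1)^(j+l)·4jla³/(π²(j² − l²)²); higher powers the same way via product-to-sum and parts.
Normalization: ∫|φ|² dx = 4.1410.
⟨x⟩ = 1.4141 and ⟨x²⟩ = 2.0812.
(Δx)² = 2.0812 − (1.4141)² = 0.081433.

0.08143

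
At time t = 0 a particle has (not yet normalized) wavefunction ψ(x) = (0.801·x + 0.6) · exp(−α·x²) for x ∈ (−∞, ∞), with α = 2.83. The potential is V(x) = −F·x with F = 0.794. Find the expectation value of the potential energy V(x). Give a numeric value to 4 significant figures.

⟨V⟩ = ∫ V(x)·|ψ|² dx / ∫|ψ|² dx.
Expand each integrand as polynomial × e^(−2αx²) and use ∫x^(2j)·e^(−2αx²) dx = (2j−1)!!/(4α)^j · √(π/(2α)), odd powers → 0; here √(π/(2α)) = 0.74502.
State is unnormalized: ∫|ψ|² dx = 0.31043, and ∫ψ*·V(x)·ψ dx = -0.050229, so ⟨V⟩ = -0.050229 / 0.31043.
⟨V⟩ = -0.16180.

-0.1618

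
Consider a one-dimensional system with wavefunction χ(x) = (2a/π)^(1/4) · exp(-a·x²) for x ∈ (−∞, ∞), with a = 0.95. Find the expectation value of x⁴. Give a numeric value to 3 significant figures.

0.208

⟨x⁴⟩ = ∫ x⁴·|χ|² dx (integrals over the domain).
Gaussian moments: ∫x^(2j)·e^(−2ax²) dx = (2j−1)!!/(4a)^j · √(π/(2a)), odd powers integrate to 0; here √(π/(2a)) = 1.2859.
⟨x⁴⟩ = 0.20776.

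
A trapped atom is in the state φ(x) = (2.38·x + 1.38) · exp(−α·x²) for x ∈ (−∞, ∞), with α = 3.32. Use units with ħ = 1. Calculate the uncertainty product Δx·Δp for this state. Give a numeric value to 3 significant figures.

0.512

Δx = √(⟨x²⟩−⟨x⟩²), Δp = √(⟨p²⟩−⟨p⟩²).
Expand each integrand as polynomial × e^(−2αx²) and use ∫x^(2j)·e^(−2αx²) dx = (2j−1)!!/(4α)^j · √(π/(2α)), odd powers → 0; here √(π/(2α)) = 0.68785. Differentiate with the product rule, d/dx e^(−αx²) = −2αx·e^(−αx²).
Normalization: ∫|φ|² dx = 1.6033.
⟨x⟩ = 0.21221, ⟨x²⟩ = 0.10286 ⇒ Δx = 0.24048.
⟨p⟩ = 0.0000, ⟨p²⟩ = 4.5350 ⇒ Δp = 2.1296.
Δx·Δp = 0.51211.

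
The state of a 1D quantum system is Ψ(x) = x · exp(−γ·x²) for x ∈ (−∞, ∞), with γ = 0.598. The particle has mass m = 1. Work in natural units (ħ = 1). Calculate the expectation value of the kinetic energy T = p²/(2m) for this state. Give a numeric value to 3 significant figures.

0.897

T = −(ħ²/2m) d²/dx², so ⟨T⟩ = −(ħ²/2m) ∫ Ψ*·Ψ'' dx / ∫|Ψ|² dx; with m = 1.
Expand each integrand as polynomial × e^(−2γx²) and use ∫x^(2j)·e^(−2γx²) dx = (2j−1)!!/(4γ)^j · √(π/(2γ)), odd powers → 0; here √(π/(2γ)) = 1.6207. Differentiate with the product rule, d/dx e^(−γx²) = −2γx·e^(−γx²).
State is unnormalized: ∫|Ψ|² dx = 0.67756, and ∫Ψ*·(−ħ²/2m · Ψ'') dx = 0.60777, so ⟨T⟩ = 0.60777 / 0.67756.
⟨T⟩ = 0.89700.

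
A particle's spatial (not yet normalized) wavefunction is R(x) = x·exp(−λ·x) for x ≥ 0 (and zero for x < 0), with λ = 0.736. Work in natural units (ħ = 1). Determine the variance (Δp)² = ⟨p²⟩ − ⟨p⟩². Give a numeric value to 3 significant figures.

Compute ⟨p⟩ and ⟨p²⟩ separately; (Δp)² = ⟨p²⟩ − ⟨p⟩².
Differentiate x·exp(−λ·x) with the product rule; every integrand then reduces to terms xʲ·e^(−2λx) on [0, ∞), with ∫₀^∞ xʲ·e^(−2λx) dx = j!/(2λ)^(j+1).
Normalization: ∫|R|² dx = 0.62706.
⟨p⟩ = 0.0000 and ⟨p²⟩ = 0.54170.
(Δp)² = 0.54170 − (0.0000)² = 0.54170.

0.542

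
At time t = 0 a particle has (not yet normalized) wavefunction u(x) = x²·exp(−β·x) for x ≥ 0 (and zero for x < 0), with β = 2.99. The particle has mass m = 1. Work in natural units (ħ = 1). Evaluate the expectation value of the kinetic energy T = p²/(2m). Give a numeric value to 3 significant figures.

1.49

T = −(ħ²/2m) d²/dx², so ⟨T⟩ = −(ħ²/2m) ∫ u*·u'' dx / ∫|u|² dx; with m = 1.
Differentiate x²·exp(−β·x) with the product rule; every integrand then reduces to terms xʲ·e^(−2βx) on [0, ∞), with ∫₀^∞ xʲ·e^(−2βx) dx = j!/(2β)^(j+1).
State is unnormalized: ∫|u|² dx = 0.0031384, and ∫u*·(−ħ²/2m · u'') dx = 0.0046762, so ⟨T⟩ = 0.0046762 / 0.0031384.
⟨T⟩ = 1.4900.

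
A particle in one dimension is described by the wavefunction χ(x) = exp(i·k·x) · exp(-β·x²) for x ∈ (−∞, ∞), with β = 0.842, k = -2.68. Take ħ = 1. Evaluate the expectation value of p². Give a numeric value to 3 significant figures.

8.02

p² χ = −ħ² d²χ/dx²; ⟨p²⟩ = −ħ² ∫ χ*·χ'' dx / ∫|χ|² dx.
Gaussian moments: ∫x^(2j)·e^(−2βx²) dx = (2j−1)!!/(4β)^j · √(π/(2β)), odd powers integrate to 0; here √(π/(2β)) = 1.3659. Derivatives: χ′ = (ik − 2βx)·χ, χ″ = ((ik − 2βx)² − 2β)·χ; the odd-in-x pieces drop out.
State is unnormalized: ∫|χ|² dx = 1.3659, and ∫χ*·(−ħ² χ'') dx = 10.960, so ⟨p²⟩ = 10.960 / 1.3659.
⟨p²⟩ = 8.0244.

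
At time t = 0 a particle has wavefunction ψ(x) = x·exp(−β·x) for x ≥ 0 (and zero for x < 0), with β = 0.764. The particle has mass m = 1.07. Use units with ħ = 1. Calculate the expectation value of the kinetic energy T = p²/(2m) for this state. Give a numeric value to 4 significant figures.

T = −(ħ²/2m) d²/dx², so ⟨T⟩ = −(ħ²/2m) ∫ ψ*·ψ'' dx / ∫|ψ|² dx; with m = 1.07.
Differentiate x·exp(−β·x) with the product rule; every integrand then reduces to terms xʲ·e^(−2βx) on [0, ∞), with ∫₀^∞ xʲ·e^(−2βx) dx = j!/(2β)^(j+1).
State is unnormalized: ∫|ψ|² dx = 0.56061, and ∫ψ*·(−ħ²/2m · ψ'') dx = 0.15291, so ⟨T⟩ = 0.15291 / 0.56061.
⟨T⟩ = 0.27276.

0.2728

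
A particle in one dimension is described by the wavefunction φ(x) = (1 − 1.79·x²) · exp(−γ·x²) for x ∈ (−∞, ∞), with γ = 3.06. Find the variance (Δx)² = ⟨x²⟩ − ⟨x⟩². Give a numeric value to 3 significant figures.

Compute ⟨x⟩ and ⟨x²⟩ separately, then (Δx)² = ⟨x²⟩ − ⟨x⟩².
Expand each integrand as polynomial × e^(−2γx²) and use ∫x^(2j)·e^(−2γx²) dx = (2j−1)!!/(4γ)^j · √(π/(2γ)), odd powers → 0; here √(π/(2γ)) = 0.71647.
Normalization: ∫|φ|² dx = 0.55288.
⟨x⟩ = 0.0000 and ⟨x²⟩ = 0.046939.
(Δx)² = 0.046939 − (0.0000)² = 0.046939.

0.0469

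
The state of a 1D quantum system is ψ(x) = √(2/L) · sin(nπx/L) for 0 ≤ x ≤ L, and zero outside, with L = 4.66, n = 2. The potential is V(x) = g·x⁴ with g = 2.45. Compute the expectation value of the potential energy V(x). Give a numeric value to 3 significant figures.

⟨V⟩ = ∫ V(x)·|ψ|² dx.
With sin²θ = (1 − cos2θ)/2 on 0 ≤ x ≤ L: ∫sin²(nπx/L) dx = L/2, ∫x·sin²(nπx/L) dx = L²/4, ∫x²·sin²(nπx/L) dx = L³·(1/6 − 1/(4n²π²)); higher powers xᵏ the same way, integrating xᵏ·cos(2nπx/L) by parts.
⟨V⟩ = 202.91.

203.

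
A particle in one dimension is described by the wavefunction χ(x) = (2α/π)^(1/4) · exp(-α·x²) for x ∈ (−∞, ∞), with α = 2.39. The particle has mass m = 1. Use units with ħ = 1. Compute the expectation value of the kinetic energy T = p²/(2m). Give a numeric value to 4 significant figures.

T = −(ħ²/2m) d²/dx², so ⟨T⟩ = −(ħ²/2m) ∫ χ*·χ'' dx; with m = 1.
Gaussian moments: ∫x^(2j)·e^(−2αx²) dx = (2j−1)!!/(4α)^j · √(π/(2α)), odd powers integrate to 0; here √(π/(2α)) = 0.81070. Derivatives: d/dx e^(−αx²) = −2αx·e^(−αx²), d²/dx² e^(−αx²) = (4α²x² − 2α)·e^(−αx²).
⟨T⟩ = 1.1950.

1.195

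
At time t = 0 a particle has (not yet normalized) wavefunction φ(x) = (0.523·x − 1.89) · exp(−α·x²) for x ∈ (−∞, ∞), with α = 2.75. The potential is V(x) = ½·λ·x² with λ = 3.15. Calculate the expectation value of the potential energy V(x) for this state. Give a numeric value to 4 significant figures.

⟨V⟩ = ∫ V(x)·|φ|² dx / ∫|φ|² dx.
Expand each integrand as polynomial × e^(−2αx²) and use ∫x^(2j)·e^(−2αx²) dx = (2j−1)!!/(4α)^j · √(π/(2α)), odd powers → 0; here √(π/(2α)) = 0.75578.
State is unnormalized: ∫|φ|² dx = 2.7185, and ∫φ*·V(x)·φ dx = 0.39462, so ⟨V⟩ = 0.39462 / 2.7185.
⟨V⟩ = 0.14516.

0.1452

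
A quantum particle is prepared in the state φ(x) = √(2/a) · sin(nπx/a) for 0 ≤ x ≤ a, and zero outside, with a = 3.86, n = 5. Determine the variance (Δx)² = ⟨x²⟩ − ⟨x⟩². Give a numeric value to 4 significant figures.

Compute ⟨x⟩ and ⟨x²⟩ separately, then (Δx)² = ⟨x²⟩ − ⟨x⟩².
With sin²θ = (1 − cos2θ)/2 on 0 ≤ x ≤ a: ∫sin²(nπx/a) dx = a/2, ∫x·sin²(nπx/a) dx = a²/4, ∫x²·sin²(nπx/a) dx = a³·(1/6 − 1/(4n²π²)); higher powers xᵏ the same way, integrating xᵏ·cos(2nπx/a) by parts.
⟨x⟩ = 1.9300 and ⟨x²⟩ = 4.9363.
(Δx)² = 4.9363 − (1.9300)² = 1.2114.

1.211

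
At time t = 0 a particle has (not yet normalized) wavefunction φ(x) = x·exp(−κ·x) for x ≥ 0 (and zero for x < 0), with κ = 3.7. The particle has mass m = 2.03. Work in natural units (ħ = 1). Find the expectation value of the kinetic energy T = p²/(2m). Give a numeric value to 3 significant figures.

3.37

T = −(ħ²/2m) d²/dx², so ⟨T⟩ = −(ħ²/2m) ∫ φ*·φ'' dx / ∫|φ|² dx; with m = 2.03.
Differentiate x·exp(−κ·x) with the product rule; every integrand then reduces to terms xʲ·e^(−2κx) on [0, ∞), with ∫₀^∞ xʲ·e^(−2κx) dx = j!/(2κ)^(j+1).
State is unnormalized: ∫|φ|² dx = 0.0049355, and ∫φ*·(−ħ²/2m · φ'') dx = 0.016642, so ⟨T⟩ = 0.016642 / 0.0049355.
⟨T⟩ = 3.3719.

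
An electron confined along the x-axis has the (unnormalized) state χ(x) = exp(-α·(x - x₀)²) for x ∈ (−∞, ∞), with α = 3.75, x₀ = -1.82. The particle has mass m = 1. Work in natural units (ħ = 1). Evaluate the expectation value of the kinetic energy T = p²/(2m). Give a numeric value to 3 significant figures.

1.88

T = −(ħ²/2m) d²/dx², so ⟨T⟩ = −(ħ²/2m) ∫ χ*·χ'' dx / ∫|χ|² dx; with m = 1.
Gaussian moments (u = x − x₀): ∫u^(2j)·e^(−2αu²) du = (2j−1)!!/(4α)^j · √(π/(2α)), odd powers integrate to 0; here √(π/(2α)) = 0.64721. Derivatives: d/dx e^(−αu²) = −2αu·e^(−αu²), d²/dx² e^(−αu²) = (4α²u² − 2α)·e^(−αu²).
State is unnormalized: ∫|χ|² dx = 0.64721, and ∫χ*·(−ħ²/2m · χ'') dx = 1.2135, so ⟨T⟩ = 1.2135 / 0.64721.
⟨T⟩ = 1.8750.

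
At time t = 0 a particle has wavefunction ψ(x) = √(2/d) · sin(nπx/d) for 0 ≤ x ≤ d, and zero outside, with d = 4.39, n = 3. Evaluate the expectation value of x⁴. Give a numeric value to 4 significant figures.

70.17

⟨x⁴⟩ = ∫ x⁴·|ψ|² dx (integrals over the domain).
With sin²θ = (1 − cos2θ)/2 on 0 ≤ x ≤ d: ∫sin²(nπx/d) dx = d/2, ∫x·sin²(nπx/d) dx = d²/4, ∫x²·sin²(nπx/d) dx = d³·(1/6 − 1/(4n²π²)); higher powers xᵏ the same way, integrating xᵏ·cos(2nπx/d) by parts.
⟨x⁴⟩ = 70.172.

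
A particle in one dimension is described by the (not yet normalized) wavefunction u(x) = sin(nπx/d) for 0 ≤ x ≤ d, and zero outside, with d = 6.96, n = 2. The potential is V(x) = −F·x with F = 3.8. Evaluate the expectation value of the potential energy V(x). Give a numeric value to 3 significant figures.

⟨V⟩ = ∫ V(x)·|u|² dx / ∫|u|² dx.
With sin²θ = (1 − cos2θ)/2 on 0 ≤ x ≤ d: ∫sin²(nπx/d) dx = d/2, ∫x·sin²(nπx/d) dx = d²/4, ∫x²·sin²(nπx/d) dx = d³·(1/6 − 1/(4n²π²)); higher powers xᵏ the same way, integrating xᵏ·cos(2nπx/d) by parts.
State is unnormalized: ∫|u|² dx = 3.4800, and ∫u*·V(x)·u dx = -46.020, so ⟨V⟩ = -46.020 / 3.4800.
⟨V⟩ = -13.224.

-13.2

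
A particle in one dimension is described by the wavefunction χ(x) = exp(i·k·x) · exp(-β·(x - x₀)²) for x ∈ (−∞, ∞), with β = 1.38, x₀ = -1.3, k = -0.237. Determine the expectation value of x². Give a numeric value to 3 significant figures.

1.87

⟨x²⟩ = ∫ x²·|χ|² dx / ∫|χ|² dx (integrals over the domain).
Gaussian moments (u = x − x₀): ∫u^(2j)·e^(−2βu²) du = (2j−1)!!/(4β)^j · √(π/(2β)), odd powers integrate to 0; here √(π/(2β)) = 1.0669.
State is unnormalized: ∫|χ|² dx = 1.0669, and ∫χ*·x²·χ dx = 1.9963, so ⟨x²⟩ = 1.9963 / 1.0669.
⟨x²⟩ = 1.8712.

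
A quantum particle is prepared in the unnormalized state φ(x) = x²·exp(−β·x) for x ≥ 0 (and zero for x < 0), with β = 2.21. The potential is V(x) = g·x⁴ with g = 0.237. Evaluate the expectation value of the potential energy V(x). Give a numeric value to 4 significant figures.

⟨V⟩ = ∫ V(x)·|φ|² dx / ∫|φ|² dx.
Every integrand reduces to terms xʲ·e^(−2βx) on [0, ∞); use ∫₀^∞ xʲ·e^(−2βx) dx = j!/(2β)^(j+1).
State is unnormalized: ∫|φ|² dx = 0.014227, and ∫φ*·V(x)·φ dx = 0.014841, so ⟨V⟩ = 0.014841 / 0.014227.
⟨V⟩ = 1.0432.

1.043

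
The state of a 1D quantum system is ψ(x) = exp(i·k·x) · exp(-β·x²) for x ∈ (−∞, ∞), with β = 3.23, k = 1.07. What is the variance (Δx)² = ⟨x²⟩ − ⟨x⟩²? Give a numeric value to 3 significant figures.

Compute ⟨x⟩ and ⟨x²⟩ separately, then (Δx)² = ⟨x²⟩ − ⟨x⟩².
Gaussian moments: ∫x^(2j)·e^(−2βx²) dx = (2j−1)!!/(4β)^j · √(π/(2β)), odd powers integrate to 0; here √(π/(2β)) = 0.69736.
Normalization: ∫|ψ|² dx = 0.69736.
⟨x⟩ = 0.0000 and ⟨x²⟩ = 0.077399.
(Δx)² = 0.077399 − (0.0000)² = 0.077399.

0.0774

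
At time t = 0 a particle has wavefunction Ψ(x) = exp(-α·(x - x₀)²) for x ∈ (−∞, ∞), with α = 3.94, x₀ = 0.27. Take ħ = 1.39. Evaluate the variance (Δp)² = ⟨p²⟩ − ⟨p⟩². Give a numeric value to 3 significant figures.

7.61

Compute ⟨p⟩ and ⟨p²⟩ separately; (Δp)² = ⟨p²⟩ − ⟨p⟩².
Gaussian moments (u = x − x₀): ∫u^(2j)·e^(−2αu²) du = (2j−1)!!/(4α)^j · √(π/(2α)), odd powers integrate to 0; here √(π/(2α)) = 0.63141. Derivatives: d/dx e^(−αu²) = −2αu·e^(−αu²), d²/dx² e^(−αu²) = (4α²u² − 2α)·e^(−αu²).
Normalization: ∫|Ψ|² dx = 0.63141.
⟨p⟩ = 0.0000 and ⟨p²⟩ = 7.6125.
(Δp)² = 7.6125 − (0.0000)² = 7.6125.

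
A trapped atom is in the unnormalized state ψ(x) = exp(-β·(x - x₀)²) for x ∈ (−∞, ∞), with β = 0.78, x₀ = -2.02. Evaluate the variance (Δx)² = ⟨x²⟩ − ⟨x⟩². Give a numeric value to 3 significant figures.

Compute ⟨x⟩ and ⟨x²⟩ separately, then (Δx)² = ⟨x²⟩ − ⟨x⟩².
Gaussian moments (u = x − x₀): ∫u^(2j)·e^(−2βu²) du = (2j−1)!!/(4β)^j · √(π/(2β)), odd powers integrate to 0; here √(π/(2β)) = 1.4191.
Normalization: ∫|ψ|² dx = 1.4191.
⟨x⟩ = -2.0200 and ⟨x²⟩ = 4.4009.
(Δx)² = 4.4009 − (-2.0200)² = 0.32051.

0.321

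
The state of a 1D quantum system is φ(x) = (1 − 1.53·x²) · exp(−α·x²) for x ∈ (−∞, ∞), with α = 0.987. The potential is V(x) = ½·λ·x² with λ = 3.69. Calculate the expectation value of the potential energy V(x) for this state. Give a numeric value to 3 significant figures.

⟨V⟩ = ∫ V(x)·|φ|² dx / ∫|φ|² dx.
Expand each integrand as polynomial × e^(−2αx²) and use ∫x^(2j)·e^(−2αx²) dx = (2j−1)!!/(4α)^j · √(π/(2α)), odd powers → 0; here √(π/(2α)) = 1.2615.
State is unnormalized: ∫|φ|² dx = 0.85215, and ∫φ*·V(x)·φ dx = 0.54684, so ⟨V⟩ = 0.54684 / 0.85215.
⟨V⟩ = 0.64172.

0.642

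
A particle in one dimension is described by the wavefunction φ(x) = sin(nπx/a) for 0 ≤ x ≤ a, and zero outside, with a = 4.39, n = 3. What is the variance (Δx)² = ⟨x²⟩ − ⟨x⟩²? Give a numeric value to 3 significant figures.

1.50

Compute ⟨x⟩ and ⟨x²⟩ separately, then (Δx)² = ⟨x²⟩ − ⟨x⟩².
With sin²θ = (1 − cos2θ)/2 on 0 ≤ x ≤ a: ∫sin²(nπx/a) dx = a/2, ∫x·sin²(nπx/a) dx = a²/4, ∫x²·sin²(nπx/a) dx = a³·(1/6 − 1/(4n²π²)); higher powers xᵏ the same way, integrating xᵏ·cos(2nπx/a) by parts.
Normalization: ∫|φ|² dx = 2.1950.
⟨x⟩ = 2.1950 and ⟨x²⟩ = 6.3156.
(Δx)² = 6.3156 − (2.1950)² = 1.4975.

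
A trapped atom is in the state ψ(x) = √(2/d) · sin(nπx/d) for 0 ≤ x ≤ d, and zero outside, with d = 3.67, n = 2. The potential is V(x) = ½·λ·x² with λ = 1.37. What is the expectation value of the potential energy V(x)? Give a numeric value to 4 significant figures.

2.959

⟨V⟩ = ∫ V(x)·|ψ|² dx.
With sin²θ = (1 − cos2θ)/2 on 0 ≤ x ≤ d: ∫sin²(nπx/d) dx = d/2, ∫x·sin²(nπx/d) dx = d²/4, ∫x²·sin²(nπx/d) dx = d³·(1/6 − 1/(4n²π²)); higher powers xᵏ the same way, integrating xᵏ·cos(2nπx/d) by parts.
⟨V⟩ = 2.9585.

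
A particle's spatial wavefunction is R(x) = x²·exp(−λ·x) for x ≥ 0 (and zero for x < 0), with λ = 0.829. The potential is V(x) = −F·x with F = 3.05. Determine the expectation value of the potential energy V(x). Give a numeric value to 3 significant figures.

-9.20

⟨V⟩ = ∫ V(x)·|R|² dx / ∫|R|² dx.
Every integrand reduces to terms xʲ·e^(−2λx) on [0, ∞); use ∫₀^∞ xʲ·e^(−2λx) dx = j!/(2λ)^(j+1).
State is unnormalized: ∫|R|² dx = 1.9155, and ∫R*·V(x)·R dx = -17.619, so ⟨V⟩ = -17.619 / 1.9155.
⟨V⟩ = -9.1978.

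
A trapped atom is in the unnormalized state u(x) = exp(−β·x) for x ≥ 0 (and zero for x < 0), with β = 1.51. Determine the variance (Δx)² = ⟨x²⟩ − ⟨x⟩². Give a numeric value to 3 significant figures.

Compute ⟨x⟩ and ⟨x²⟩ separately, then (Δx)² = ⟨x²⟩ − ⟨x⟩².
Every integrand reduces to terms xʲ·e^(−2βx) on [0, ∞); use ∫₀^∞ xʲ·e^(−2βx) dx = j!/(2β)^(j+1).
Normalization: ∫|u|² dx = 0.33113.
⟨x⟩ = 0.33113 and ⟨x²⟩ = 0.21929.
(Δx)² = 0.21929 − (0.33113)² = 0.10964.

0.110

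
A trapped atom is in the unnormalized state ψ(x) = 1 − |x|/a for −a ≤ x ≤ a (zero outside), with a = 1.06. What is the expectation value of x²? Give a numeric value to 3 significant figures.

0.112

⟨x²⟩ = ∫ x²·|ψ|² dx / ∫|ψ|² dx (integrals over the domain).
ψ is even, so ∫ over [−a, a] = 2∫₀ᵃ with ψ = 1 − x/a there: ∫₀ᵃ (1 − x/a)² dx = a/3, ∫₀ᵃ x²(1 − x/a)² dx = a³/30, ∫₀ᵃ x⁴(1 − x/a)² dx = a⁵/105.
State is unnormalized: ∫|ψ|² dx = 0.70667, and ∫ψ*·x²·ψ dx = 0.079401, so ⟨x²⟩ = 0.079401 / 0.70667.
⟨x²⟩ = 0.11236.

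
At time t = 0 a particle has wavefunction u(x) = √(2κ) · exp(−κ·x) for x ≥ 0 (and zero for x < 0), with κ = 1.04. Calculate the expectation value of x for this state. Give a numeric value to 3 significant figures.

0.481

⟨x⟩ = ∫ x·|u|² dx (integrals over the domain).
Every integrand reduces to terms xʲ·e^(−2κx) on [0, ∞); use ∫₀^∞ xʲ·e^(−2κx) dx = j!/(2κ)^(j+1).
⟨x⟩ = 0.48077.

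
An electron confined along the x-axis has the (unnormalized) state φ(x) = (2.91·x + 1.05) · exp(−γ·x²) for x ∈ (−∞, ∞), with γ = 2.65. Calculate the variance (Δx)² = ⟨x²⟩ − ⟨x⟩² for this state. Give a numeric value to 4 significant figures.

0.08168

Compute ⟨x⟩ and ⟨x²⟩ separately, then (Δx)² = ⟨x²⟩ − ⟨x⟩².
Expand each integrand as polynomial × e^(−2γx²) and use ∫x^(2j)·e^(−2γx²) dx = (2j−1)!!/(4γ)^j · √(π/(2γ)), odd powers → 0; here √(π/(2γ)) = 0.76990.
Normalization: ∫|φ|² dx = 1.4639.
⟨x⟩ = 0.30321 and ⟨x²⟩ = 0.17361.
(Δx)² = 0.17361 − (0.30321)² = 0.081681.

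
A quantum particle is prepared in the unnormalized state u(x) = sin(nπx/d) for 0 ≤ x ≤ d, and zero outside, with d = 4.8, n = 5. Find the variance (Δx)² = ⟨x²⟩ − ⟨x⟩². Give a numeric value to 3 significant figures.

Compute ⟨x⟩ and ⟨x²⟩ separately, then (Δx)² = ⟨x²⟩ − ⟨x⟩².
With sin²θ = (1 − cos2θ)/2 on 0 ≤ x ≤ d: ∫sin²(nπx/d) dx = d/2, ∫x·sin²(nπx/d) dx = d²/4, ∫x²·sin²(nπx/d) dx = d³·(1/6 − 1/(4n²π²)); higher powers xᵏ the same way, integrating xᵏ·cos(2nπx/d) by parts.
Normalization: ∫|u|² dx = 2.4000.
⟨x⟩ = 2.4000 and ⟨x²⟩ = 7.6333.
(Δx)² = 7.6333 − (2.4000)² = 1.8733.

1.87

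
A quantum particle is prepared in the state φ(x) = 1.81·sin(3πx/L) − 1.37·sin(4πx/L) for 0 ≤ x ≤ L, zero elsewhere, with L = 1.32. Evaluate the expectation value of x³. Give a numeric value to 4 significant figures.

0.9452

⟨x³⟩ = ∫ x³·|φ|² dx / ∫|φ|² dx (integrals over the domain).
On 0 ≤ x ≤ L (j ≠ l): ∫sin²(jπx/L) dx = L/2, ∫sin(jπx/L)·sin(lπx/L) dx = 0; diagonal moments ∫x·sin²(jπx/L) dx = L²/4, ∫x²·sin²(jπx/L) dx = L³·(1/6 − 1/(4j²π²)); cross terms ∫x·sin(jπx/L)·sin(lπx/L) dx = 0 for j + l even and −4jlL²/(π²(j² − l²)²) for j + l odd, ∫x²·sin(jπx/L)·sin(lπx/L) dx = (−1)^(j+l)·4jlL³/(π²(j² − l²)²); higher powers the same way via product-to-sum and parts.
State is unnormalized: ∫|φ|² dx = 3.4010, and ∫φ*·x³·φ dx = 3.2146, so ⟨x³⟩ = 3.2146 / 3.4010.
⟨x³⟩ = 0.94520.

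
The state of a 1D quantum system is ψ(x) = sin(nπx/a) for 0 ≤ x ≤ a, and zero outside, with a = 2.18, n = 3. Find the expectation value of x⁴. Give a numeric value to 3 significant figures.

4.27

⟨x⁴⟩ = ∫ x⁴·|ψ|² dx / ∫|ψ|² dx (integrals over the domain).
With sin²θ = (1 − cos2θ)/2 on 0 ≤ x ≤ a: ∫sin²(nπx/a) dx = a/2, ∫x·sin²(nπx/a) dx = a²/4, ∫x²·sin²(nπx/a) dx = a³·(1/6 − 1/(4n²π²)); higher powers xᵏ the same way, integrating xᵏ·cos(2nπx/a) by parts.
State is unnormalized: ∫|ψ|² dx = 1.0900, and ∫ψ*·x⁴·ψ dx = 4.6511, so ⟨x⁴⟩ = 4.6511 / 1.0900.
⟨x⁴⟩ = 4.2671.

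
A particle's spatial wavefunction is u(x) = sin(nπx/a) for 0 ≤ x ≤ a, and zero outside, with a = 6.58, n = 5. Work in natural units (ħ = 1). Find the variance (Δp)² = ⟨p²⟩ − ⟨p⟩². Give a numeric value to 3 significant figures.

Compute ⟨p⟩ and ⟨p²⟩ separately; (Δp)² = ⟨p²⟩ − ⟨p⟩².
d/dx sin(nπx/a) = (nπ/a)·cos(nπx/a) and d²/dx² sin(nπx/a) = −(nπ/a)²·sin(nπx/a); on 0 ≤ x ≤ a, ∫sin²(nπx/a) dx = a/2 and ∫sin(nπx/a)·cos(nπx/a) dx = 0.
Normalization: ∫|u|² dx = 3.2900.
⟨p⟩ = 0.0000 and ⟨p²⟩ = 5.6989.
(Δp)² = 5.6989 − (0.0000)² = 5.6989.

5.70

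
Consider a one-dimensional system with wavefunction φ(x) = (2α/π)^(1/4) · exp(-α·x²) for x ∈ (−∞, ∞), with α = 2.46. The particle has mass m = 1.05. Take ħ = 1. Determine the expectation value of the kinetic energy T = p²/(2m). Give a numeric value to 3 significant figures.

1.17

T = −(ħ²/2m) d²/dx², so ⟨T⟩ = −(ħ²/2m) ∫ φ*·φ'' dx; with m = 1.05.
Gaussian moments: ∫x^(2j)·e^(−2αx²) dx = (2j−1)!!/(4α)^j · √(π/(2α)), odd powers integrate to 0; here √(π/(2α)) = 0.79908. Derivatives: d/dx e^(−αx²) = −2αx·e^(−αx²), d²/dx² e^(−αx²) = (4α²x² − 2α)·e^(−αx²).
⟨T⟩ = 1.1714.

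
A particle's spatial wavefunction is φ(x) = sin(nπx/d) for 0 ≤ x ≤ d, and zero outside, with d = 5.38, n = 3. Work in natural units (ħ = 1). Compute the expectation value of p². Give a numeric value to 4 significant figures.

3.069

p² φ = −ħ² d²φ/dx²; ⟨p²⟩ = −ħ² ∫ φ*·φ'' dx / ∫|φ|² dx.
d/dx sin(nπx/d) = (nπ/d)·cos(nπx/d) and d²/dx² sin(nπx/d) = −(nπ/d)²·sin(nπx/d); on 0 ≤ x ≤ d, ∫sin²(nπx/d) dx = d/2 and ∫sin(nπx/d)·cos(nπx/d) dx = 0.
State is unnormalized: ∫|φ|² dx = 2.6900, and ∫φ*·(−ħ² φ'') dx = 8.2552, so ⟨p²⟩ = 8.2552 / 2.6900.
⟨p²⟩ = 3.0689.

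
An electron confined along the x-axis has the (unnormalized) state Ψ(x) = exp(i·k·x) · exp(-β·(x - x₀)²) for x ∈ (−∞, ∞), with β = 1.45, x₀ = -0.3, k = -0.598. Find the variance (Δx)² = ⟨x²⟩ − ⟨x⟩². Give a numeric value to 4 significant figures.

0.1724

Compute ⟨x⟩ and ⟨x²⟩ separately, then (Δx)² = ⟨x²⟩ − ⟨x⟩².
Gaussian moments (u = x − x₀): ∫u^(2j)·e^(−2βu²) du = (2j−1)!!/(4β)^j · √(π/(2β)), odd powers integrate to 0; here √(π/(2β)) = 1.0408.
Normalization: ∫|Ψ|² dx = 1.0408.
⟨x⟩ = -0.30000 and ⟨x²⟩ = 0.26241.
(Δx)² = 0.26241 − (-0.30000)² = 0.17241.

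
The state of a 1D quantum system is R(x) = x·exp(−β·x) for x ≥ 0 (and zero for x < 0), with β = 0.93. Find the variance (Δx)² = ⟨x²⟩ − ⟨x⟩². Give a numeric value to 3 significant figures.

0.867

Compute ⟨x⟩ and ⟨x²⟩ separately, then (Δx)² = ⟨x²⟩ − ⟨x⟩².
Every integrand reduces to terms xʲ·e^(−2βx) on [0, ∞); use ∫₀^∞ xʲ·e^(−2βx) dx = j!/(2β)^(j+1).
Normalization: ∫|R|² dx = 0.31081.
⟨x⟩ = 1.6129 and ⟨x²⟩ = 3.4686.
(Δx)² = 3.4686 − (1.6129)² = 0.86715.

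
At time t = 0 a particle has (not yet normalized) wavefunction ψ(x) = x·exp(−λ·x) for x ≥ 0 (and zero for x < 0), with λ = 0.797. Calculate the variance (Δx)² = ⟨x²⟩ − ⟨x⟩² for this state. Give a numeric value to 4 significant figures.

Compute ⟨x⟩ and ⟨x²⟩ separately, then (Δx)² = ⟨x²⟩ − ⟨x⟩².
Every integrand reduces to terms xʲ·e^(−2λx) on [0, ∞); use ∫₀^∞ xʲ·e^(−2λx) dx = j!/(2λ)^(j+1).
Normalization: ∫|ψ|² dx = 0.49382.
⟨x⟩ = 1.8821 and ⟨x²⟩ = 4.7229.
(Δx)² = 4.7229 − (1.8821)² = 1.1807.

1.181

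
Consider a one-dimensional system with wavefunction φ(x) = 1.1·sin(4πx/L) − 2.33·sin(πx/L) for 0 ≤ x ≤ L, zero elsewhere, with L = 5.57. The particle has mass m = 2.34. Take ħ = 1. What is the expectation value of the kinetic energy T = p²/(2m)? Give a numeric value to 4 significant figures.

0.2538

T = −(ħ²/2m) d²/dx², so ⟨T⟩ = −(ħ²/2m) ∫ φ*·φ'' dx / ∫|φ|² dx; with m = 2.34.
d²/dx² sin(jπx/L) = −(jπ/L)²·sin(jπx/L); on 0 ≤ x ≤ L, ∫sin²(jπx/L) dx = L/2 and ∫sin(jπx/L)·sin(lπx/L) dx = 0 for j ≠ l, so only diagonal terms survive in ∫|φ|² and ∫φ·φ″; ∫φ·φ′ dx = [φ²/2] between the walls = 0.
State is unnormalized: ∫|φ|² dx = 18.489, and ∫φ*·(−ħ²/2m · φ'') dx = 4.6927, so ⟨T⟩ = 4.6927 / 18.489.
⟨T⟩ = 0.25381.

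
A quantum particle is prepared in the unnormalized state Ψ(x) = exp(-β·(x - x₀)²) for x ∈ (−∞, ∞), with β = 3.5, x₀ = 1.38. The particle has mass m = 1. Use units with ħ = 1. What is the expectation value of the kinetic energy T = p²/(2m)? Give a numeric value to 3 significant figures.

T = −(ħ²/2m) d²/dx², so ⟨T⟩ = −(ħ²/2m) ∫ Ψ*·Ψ'' dx / ∫|Ψ|² dx; with m = 1.
Gaussian moments (u = x − x₀): ∫u^(2j)·e^(−2βu²) du = (2j−1)!!/(4β)^j · √(π/(2β)), odd powers integrate to 0; here √(π/(2β)) = 0.66992. Derivatives: d/dx e^(−βu²) = −2βu·e^(−βu²), d²/dx² e^(−βu²) = (4β²u² − 2β)·e^(−βu²).
State is unnormalized: ∫|Ψ|² dx = 0.66992, and ∫Ψ*·(−ħ²/2m · Ψ'') dx = 1.1724, so ⟨T⟩ = 1.1724 / 0.66992.
⟨T⟩ = 1.7500.

1.75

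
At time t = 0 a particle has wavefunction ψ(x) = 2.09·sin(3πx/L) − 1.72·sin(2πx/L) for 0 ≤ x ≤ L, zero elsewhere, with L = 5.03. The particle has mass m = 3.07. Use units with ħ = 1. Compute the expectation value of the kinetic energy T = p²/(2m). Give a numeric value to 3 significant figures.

T = −(ħ²/2m) d²/dx², so ⟨T⟩ = −(ħ²/2m) ∫ ψ*·ψ'' dx / ∫|ψ|² dx; with m = 3.07.
d²/dx² sin(jπx/L) = −(jπ/L)²·sin(jπx/L); on 0 ≤ x ≤ L, ∫sin²(jπx/L) dx = L/2 and ∫sin(jπx/L)·sin(lπx/L) dx = 0 for j ≠ l, so only diagonal terms survive in ∫|ψ|² and ∫ψ·ψ″; ∫ψ·ψ′ dx = [ψ²/2] between the walls = 0.
State is unnormalized: ∫|ψ|² dx = 18.426, and ∫ψ*·(−ħ²/2m · ψ'') dx = 8.1724, so ⟨T⟩ = 8.1724 / 18.426.
⟨T⟩ = 0.44352.

0.444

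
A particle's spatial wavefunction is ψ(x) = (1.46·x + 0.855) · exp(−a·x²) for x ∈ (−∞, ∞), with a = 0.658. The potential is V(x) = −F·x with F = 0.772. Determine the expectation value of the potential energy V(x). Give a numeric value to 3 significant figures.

-0.475

⟨V⟩ = ∫ V(x)·|ψ|² dx / ∫|ψ|² dx.
Expand each integrand as polynomial × e^(−2ax²) and use ∫x^(2j)·e^(−2ax²) dx = (2j−1)!!/(4a)^j · √(π/(2a)), odd powers → 0; here √(π/(2a)) = 1.5451.
State is unnormalized: ∫|ψ|² dx = 2.3808, and ∫ψ*·V(x)·ψ dx = -1.1314, so ⟨V⟩ = -1.1314 / 2.3808.
⟨V⟩ = -0.47523.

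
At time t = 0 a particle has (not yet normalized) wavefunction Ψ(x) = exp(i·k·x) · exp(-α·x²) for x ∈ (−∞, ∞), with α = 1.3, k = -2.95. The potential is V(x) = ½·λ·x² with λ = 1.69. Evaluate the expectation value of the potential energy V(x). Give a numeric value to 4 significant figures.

⟨V⟩ = ∫ V(x)·|Ψ|² dx / ∫|Ψ|² dx.
Gaussian moments: ∫x^(2j)·e^(−2αx²) dx = (2j−1)!!/(4α)^j · √(π/(2α)), odd powers integrate to 0; here √(π/(2α)) = 1.0992.
State is unnormalized: ∫|Ψ|² dx = 1.0992, and ∫Ψ*·V(x)·Ψ dx = 0.17862, so ⟨V⟩ = 0.17862 / 1.0992.
⟨V⟩ = 0.16250.

0.1625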